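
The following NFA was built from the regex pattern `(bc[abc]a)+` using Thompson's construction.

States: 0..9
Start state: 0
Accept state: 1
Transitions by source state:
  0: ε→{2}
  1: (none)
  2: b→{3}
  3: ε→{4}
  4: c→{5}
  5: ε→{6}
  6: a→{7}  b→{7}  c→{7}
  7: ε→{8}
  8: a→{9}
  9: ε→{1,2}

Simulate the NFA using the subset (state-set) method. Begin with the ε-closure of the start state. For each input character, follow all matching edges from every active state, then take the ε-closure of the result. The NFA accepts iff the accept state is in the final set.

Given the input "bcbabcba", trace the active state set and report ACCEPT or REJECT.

Answer: ACCEPT

Derivation:
S₀ = ε-closure({0}) = {0,2}
'b' @ 1: {3,4}
'c' @ 2: {5,6}
'b' @ 3: {7,8}
'a' @ 4: {1,2,9}  ✓accept
'b' @ 5: {3,4}
'c' @ 6: {5,6}
'b' @ 7: {7,8}
'a' @ 8: {1,2,9}  ✓accept
after full input: {1,2,9}  (accept=1 in)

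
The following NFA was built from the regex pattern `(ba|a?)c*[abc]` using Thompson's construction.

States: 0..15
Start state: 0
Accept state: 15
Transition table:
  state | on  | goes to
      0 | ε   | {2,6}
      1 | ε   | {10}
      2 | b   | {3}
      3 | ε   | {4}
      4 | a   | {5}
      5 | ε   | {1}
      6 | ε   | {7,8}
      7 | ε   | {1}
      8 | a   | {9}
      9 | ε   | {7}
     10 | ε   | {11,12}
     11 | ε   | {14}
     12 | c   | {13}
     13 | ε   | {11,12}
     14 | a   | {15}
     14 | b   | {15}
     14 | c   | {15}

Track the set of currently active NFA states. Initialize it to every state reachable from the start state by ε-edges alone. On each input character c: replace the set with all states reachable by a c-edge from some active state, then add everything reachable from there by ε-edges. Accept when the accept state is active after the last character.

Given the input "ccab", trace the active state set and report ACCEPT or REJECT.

start: ε-closure({0}) = {0,1,2,6,7,8,10,11,12,14}
'c' @ 1: {11,12,13,14,15}  (accept∈set)
'c' @ 2: {11,12,13,14,15}  (accept∈set)
'a' @ 3: {15}  (accept∈set)
'b' @ 4: {}  — no active states
after full input: {}  (accept=15 not in)

Answer: REJECT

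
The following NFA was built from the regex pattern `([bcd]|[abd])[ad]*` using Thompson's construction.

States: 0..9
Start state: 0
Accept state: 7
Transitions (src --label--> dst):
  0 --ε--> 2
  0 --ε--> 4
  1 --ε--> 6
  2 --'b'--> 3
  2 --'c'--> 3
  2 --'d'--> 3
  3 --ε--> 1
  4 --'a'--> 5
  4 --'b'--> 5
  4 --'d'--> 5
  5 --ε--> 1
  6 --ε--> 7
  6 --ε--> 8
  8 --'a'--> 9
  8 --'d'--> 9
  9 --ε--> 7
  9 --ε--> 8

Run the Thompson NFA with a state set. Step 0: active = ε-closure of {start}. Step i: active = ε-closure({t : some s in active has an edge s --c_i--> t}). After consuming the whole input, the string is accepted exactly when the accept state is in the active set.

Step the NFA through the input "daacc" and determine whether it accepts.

start: ε-closure({0}) = {0,2,4}
'd' @ 1: {1,3,5,6,7,8}  (accept∈set)
'a' @ 2: {7,8,9}  (accept∈set)
'a' @ 3: {7,8,9}  (accept∈set)
'c' @ 4: {}  — dead — no transitions
rest 'c' ignored (set empty)
final: {}; accept 7 not in set

Answer: REJECT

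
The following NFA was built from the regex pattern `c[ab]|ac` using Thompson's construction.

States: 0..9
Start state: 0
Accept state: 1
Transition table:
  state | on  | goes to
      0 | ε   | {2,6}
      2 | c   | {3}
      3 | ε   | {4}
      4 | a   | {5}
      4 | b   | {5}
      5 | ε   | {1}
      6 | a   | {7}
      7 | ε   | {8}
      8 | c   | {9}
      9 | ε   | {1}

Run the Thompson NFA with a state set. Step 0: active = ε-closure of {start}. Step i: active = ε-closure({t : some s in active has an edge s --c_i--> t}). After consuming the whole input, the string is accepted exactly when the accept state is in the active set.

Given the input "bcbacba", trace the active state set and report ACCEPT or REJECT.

Answer: REJECT

Steps:
S₀ = ε-closure({0}) = {0,2,6}
'b' @ 1: {}  — no active states
rest 'cbacba' ignored (set empty)
end set {} — state 1 not in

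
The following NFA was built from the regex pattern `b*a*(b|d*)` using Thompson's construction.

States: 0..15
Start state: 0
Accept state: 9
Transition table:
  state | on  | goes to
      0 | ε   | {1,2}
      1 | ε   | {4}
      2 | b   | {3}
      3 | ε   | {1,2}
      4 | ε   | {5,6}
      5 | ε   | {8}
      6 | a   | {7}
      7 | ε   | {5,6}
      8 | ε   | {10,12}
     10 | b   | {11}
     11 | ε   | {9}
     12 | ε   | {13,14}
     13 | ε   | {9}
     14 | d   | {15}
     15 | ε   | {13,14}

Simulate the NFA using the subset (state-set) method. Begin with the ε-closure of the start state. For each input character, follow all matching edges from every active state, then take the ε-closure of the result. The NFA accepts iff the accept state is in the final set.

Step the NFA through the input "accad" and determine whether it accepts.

S₀ = ε-closure({0}) = {0,1,2,4,5,6,8,9,10,12,13,14}
'a' @ 1: {5,6,7,8,9,10,12,13,14}  (accept∈set)
'c' @ 2: {}  — state set empty
rest 'cad' ignored (set empty)
after full input: {}  (accept=9 not in)

Answer: REJECT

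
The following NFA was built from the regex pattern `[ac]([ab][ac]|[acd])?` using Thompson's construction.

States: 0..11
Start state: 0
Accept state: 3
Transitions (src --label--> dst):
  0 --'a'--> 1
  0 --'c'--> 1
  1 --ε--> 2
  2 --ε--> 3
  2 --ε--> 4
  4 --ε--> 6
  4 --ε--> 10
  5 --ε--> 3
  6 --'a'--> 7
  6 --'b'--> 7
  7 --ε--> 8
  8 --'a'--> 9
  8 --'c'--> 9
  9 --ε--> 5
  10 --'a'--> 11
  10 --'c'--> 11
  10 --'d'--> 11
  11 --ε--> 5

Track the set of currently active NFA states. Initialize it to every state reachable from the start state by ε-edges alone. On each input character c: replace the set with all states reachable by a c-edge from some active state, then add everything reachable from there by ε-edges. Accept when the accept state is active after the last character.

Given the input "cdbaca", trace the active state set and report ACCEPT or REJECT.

S₀ = ε-closure({0}) = {0}
'c' @ 1: {1,2,3,4,6,10}  [accepting]
'd' @ 2: {3,5,11}  [accepting]
'b' @ 3: {}  — dead — no transitions
rest 'aca' ignored (set empty)
end set {} — state 3 not in

Answer: REJECT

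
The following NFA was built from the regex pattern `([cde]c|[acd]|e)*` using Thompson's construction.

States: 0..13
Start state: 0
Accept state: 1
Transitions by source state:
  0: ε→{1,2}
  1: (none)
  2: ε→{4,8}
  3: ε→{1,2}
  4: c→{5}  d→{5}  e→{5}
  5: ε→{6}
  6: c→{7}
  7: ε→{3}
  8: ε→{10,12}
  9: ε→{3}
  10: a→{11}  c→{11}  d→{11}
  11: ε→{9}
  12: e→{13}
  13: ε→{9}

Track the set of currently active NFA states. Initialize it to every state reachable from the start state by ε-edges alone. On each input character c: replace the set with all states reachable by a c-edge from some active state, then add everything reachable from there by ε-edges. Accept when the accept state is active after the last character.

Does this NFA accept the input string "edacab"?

initial (ε-close {0}): {0,1,2,4,8,10,12}
'e' @ 1: {1,2,3,4,5,6,8,9,10,12,13}  ✓accept
'd' @ 2: {1,2,3,4,5,6,8,9,10,11,12}  ✓accept
'a' @ 3: {1,2,3,4,8,9,10,11,12}  ✓accept
'c' @ 4: {1,2,3,4,5,6,8,9,10,11,12}  ✓accept
'a' @ 5: {1,2,3,4,8,9,10,11,12}  ✓accept
'b' @ 6: {}  — dead — no transitions
after full input: {}  (accept=1 not in)

Answer: REJECT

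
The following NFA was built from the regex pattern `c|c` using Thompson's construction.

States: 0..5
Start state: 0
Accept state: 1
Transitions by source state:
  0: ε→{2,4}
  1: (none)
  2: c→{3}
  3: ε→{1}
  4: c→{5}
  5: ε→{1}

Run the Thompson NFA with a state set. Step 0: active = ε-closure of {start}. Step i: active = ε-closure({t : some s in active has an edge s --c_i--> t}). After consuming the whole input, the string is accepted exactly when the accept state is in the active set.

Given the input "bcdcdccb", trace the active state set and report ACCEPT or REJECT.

Answer: REJECT

Trace:
start: ε-closure({0}) = {0,2,4}
'b' @ 1: {}  — dead — no transitions
rest 'cdcdccb' ignored (set empty)
after full input: {}  (accept=1 not in)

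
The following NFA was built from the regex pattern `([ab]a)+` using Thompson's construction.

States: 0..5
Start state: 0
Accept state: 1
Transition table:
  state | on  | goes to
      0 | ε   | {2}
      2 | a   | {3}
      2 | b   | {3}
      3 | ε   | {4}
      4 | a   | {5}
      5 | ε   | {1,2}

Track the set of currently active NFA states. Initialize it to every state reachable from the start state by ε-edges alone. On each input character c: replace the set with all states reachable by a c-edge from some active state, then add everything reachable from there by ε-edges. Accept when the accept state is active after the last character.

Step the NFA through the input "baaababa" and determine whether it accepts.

initial (ε-close {0}): {0,2}
'b' @ 1: {3,4}
'a' @ 2: {1,2,5}  [accepting]
'a' @ 3: {3,4}
'a' @ 4: {1,2,5}  [accepting]
'b' @ 5: {3,4}
'a' @ 6: {1,2,5}  [accepting]
'b' @ 7: {3,4}
'a' @ 8: {1,2,5}  [accepting]
end set {1,2,5} — state 1 in

Answer: ACCEPT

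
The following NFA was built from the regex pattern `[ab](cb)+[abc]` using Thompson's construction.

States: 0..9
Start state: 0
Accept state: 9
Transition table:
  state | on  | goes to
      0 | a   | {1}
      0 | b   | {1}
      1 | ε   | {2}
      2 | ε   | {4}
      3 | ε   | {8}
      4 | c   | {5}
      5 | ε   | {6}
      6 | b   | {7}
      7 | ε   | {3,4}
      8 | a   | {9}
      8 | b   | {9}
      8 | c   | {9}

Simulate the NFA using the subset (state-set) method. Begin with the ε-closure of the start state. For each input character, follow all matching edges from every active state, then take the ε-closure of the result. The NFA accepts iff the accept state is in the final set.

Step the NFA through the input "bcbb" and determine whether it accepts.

initial (ε-close {0}): {0}
'b' @ 1: {1,2,4}
'c' @ 2: {5,6}
'b' @ 3: {3,4,7,8}
'b' @ 4: {9}  ✓accept
after full input: {9}  (accept=9 in)

Answer: ACCEPT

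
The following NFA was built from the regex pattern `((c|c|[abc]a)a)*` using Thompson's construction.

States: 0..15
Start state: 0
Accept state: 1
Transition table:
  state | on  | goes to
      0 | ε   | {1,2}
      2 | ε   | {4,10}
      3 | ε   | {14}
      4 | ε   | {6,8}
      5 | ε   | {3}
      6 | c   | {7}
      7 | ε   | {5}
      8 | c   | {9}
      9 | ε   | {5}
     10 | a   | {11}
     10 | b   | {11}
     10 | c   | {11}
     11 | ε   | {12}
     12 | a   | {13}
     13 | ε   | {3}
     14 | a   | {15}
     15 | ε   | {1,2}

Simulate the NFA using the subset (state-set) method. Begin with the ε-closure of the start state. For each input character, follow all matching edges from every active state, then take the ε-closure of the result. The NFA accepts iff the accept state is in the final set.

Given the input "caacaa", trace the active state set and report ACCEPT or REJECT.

Answer: ACCEPT

Derivation:
initial (ε-close {0}): {0,1,2,4,6,8,10}
'c' @ 1: {3,5,7,9,11,12,14}
'a' @ 2: {1,2,3,4,6,8,10,13,14,15}  ✓accept
'a' @ 3: {1,2,4,6,8,10,11,12,15}  ✓accept
'c' @ 4: {3,5,7,9,11,12,14}
'a' @ 5: {1,2,3,4,6,8,10,13,14,15}  ✓accept
'a' @ 6: {1,2,4,6,8,10,11,12,15}  ✓accept
after full input: {1,2,4,6,8,10,11,12,15}  (accept=1 in)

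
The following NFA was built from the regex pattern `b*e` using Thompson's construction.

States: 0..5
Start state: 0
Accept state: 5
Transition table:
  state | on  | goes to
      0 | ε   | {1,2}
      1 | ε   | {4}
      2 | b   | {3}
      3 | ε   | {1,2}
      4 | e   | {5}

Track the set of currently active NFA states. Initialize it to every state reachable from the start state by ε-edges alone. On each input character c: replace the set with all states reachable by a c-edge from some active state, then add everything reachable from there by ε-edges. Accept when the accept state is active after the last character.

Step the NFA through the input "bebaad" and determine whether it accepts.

Answer: REJECT

Derivation:
start: ε-closure({0}) = {0,1,2,4}
'b' @ 1: {1,2,3,4}
'e' @ 2: {5}  ✓accept
'b' @ 3: {}  — dead — no transitions
rest 'aad' ignored (set empty)
final: {}; accept 5 not in set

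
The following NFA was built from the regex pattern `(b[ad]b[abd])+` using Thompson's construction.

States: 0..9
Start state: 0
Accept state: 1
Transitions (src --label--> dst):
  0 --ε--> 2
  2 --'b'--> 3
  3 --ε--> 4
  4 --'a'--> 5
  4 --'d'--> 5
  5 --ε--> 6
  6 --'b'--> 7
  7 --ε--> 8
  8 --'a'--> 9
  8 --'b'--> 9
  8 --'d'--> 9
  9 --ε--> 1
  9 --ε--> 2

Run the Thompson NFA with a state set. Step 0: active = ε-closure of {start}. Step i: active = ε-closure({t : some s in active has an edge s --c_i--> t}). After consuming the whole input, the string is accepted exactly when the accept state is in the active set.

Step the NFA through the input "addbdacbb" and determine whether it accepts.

S₀ = ε-closure({0}) = {0,2}
'a' @ 1: {}  — no active states
rest 'ddbdacbb' ignored (set empty)
final: {}; accept 1 not in set

Answer: REJECT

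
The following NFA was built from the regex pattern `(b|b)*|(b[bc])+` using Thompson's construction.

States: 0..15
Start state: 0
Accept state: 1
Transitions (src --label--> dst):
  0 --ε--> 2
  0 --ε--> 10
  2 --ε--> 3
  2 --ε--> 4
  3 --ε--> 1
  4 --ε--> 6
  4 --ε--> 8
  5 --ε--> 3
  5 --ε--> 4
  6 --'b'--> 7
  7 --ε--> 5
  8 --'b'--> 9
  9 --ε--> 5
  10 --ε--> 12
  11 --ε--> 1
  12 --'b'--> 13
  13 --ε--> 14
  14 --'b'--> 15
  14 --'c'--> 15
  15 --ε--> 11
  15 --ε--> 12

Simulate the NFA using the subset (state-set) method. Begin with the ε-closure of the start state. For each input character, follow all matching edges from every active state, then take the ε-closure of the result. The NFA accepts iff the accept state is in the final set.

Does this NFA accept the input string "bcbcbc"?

start: ε-closure({0}) = {0,1,2,3,4,6,8,10,12}
'b' @ 1: {1,3,4,5,6,7,8,9,13,14}  ✓accept
'c' @ 2: {1,11,12,15}  ✓accept
'b' @ 3: {13,14}
'c' @ 4: {1,11,12,15}  ✓accept
'b' @ 5: {13,14}
'c' @ 6: {1,11,12,15}  ✓accept
end set {1,11,12,15} — state 1 in

Answer: ACCEPT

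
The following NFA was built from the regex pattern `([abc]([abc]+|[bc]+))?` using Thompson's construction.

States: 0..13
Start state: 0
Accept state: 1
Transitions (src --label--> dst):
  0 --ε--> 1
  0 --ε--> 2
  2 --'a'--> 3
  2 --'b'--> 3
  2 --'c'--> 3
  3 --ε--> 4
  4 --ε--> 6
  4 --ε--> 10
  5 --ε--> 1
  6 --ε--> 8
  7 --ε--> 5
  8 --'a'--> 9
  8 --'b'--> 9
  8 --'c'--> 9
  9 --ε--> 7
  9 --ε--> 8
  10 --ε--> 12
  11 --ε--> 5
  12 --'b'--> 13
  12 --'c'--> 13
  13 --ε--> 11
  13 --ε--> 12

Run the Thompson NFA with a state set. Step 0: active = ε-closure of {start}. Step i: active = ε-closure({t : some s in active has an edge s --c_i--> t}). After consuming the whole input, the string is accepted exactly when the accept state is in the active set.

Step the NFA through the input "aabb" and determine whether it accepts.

start: ε-closure({0}) = {0,1,2}
'a' @ 1: {3,4,6,8,10,12}
'a' @ 2: {1,5,7,8,9}  [accepting]
'b' @ 3: {1,5,7,8,9}  [accepting]
'b' @ 4: {1,5,7,8,9}  [accepting]
final: {1,5,7,8,9}; accept 1 in set

Answer: ACCEPT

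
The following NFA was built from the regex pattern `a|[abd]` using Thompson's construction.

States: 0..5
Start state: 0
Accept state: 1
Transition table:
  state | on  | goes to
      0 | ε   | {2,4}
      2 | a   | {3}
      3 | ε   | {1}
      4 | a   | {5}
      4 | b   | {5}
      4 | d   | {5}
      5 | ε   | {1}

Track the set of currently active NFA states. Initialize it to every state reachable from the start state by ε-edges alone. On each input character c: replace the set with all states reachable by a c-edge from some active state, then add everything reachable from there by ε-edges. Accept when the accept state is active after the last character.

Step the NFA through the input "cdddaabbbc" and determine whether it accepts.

Answer: REJECT

Trace:
S₀ = ε-closure({0}) = {0,2,4}
'c' @ 1: {}  — no active states
rest 'dddaabbbc' ignored (set empty)
end set {} — state 1 not in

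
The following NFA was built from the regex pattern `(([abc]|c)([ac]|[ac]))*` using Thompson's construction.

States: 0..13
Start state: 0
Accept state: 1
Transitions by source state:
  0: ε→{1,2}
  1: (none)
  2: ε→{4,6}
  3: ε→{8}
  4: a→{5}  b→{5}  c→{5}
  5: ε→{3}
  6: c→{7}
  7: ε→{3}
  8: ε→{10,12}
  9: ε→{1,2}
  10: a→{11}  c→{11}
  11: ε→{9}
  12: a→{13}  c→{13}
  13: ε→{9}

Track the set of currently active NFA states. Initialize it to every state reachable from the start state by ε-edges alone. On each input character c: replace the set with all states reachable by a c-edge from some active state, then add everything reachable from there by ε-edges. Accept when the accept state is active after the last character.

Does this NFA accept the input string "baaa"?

Answer: ACCEPT

Steps:
initial (ε-close {0}): {0,1,2,4,6}
'b' @ 1: {3,5,8,10,12}
'a' @ 2: {1,2,4,6,9,11,13}  ✓accept
'a' @ 3: {3,5,8,10,12}
'a' @ 4: {1,2,4,6,9,11,13}  ✓accept
end set {1,2,4,6,9,11,13} — state 1 in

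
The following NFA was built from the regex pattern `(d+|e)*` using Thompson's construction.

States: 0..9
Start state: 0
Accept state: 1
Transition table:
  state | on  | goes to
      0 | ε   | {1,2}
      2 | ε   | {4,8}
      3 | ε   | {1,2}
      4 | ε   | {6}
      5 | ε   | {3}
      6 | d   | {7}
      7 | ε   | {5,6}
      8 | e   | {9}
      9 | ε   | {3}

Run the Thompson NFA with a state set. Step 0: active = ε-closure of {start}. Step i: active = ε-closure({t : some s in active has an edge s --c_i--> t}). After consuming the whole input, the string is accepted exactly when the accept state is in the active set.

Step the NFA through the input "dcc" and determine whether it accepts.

Answer: REJECT

Derivation:
initial (ε-close {0}): {0,1,2,4,6,8}
'd' @ 1: {1,2,3,4,5,6,7,8}  ✓accept
'c' @ 2: {}  — dead — no transitions
rest 'c' ignored (set empty)
after full input: {}  (accept=1 not in)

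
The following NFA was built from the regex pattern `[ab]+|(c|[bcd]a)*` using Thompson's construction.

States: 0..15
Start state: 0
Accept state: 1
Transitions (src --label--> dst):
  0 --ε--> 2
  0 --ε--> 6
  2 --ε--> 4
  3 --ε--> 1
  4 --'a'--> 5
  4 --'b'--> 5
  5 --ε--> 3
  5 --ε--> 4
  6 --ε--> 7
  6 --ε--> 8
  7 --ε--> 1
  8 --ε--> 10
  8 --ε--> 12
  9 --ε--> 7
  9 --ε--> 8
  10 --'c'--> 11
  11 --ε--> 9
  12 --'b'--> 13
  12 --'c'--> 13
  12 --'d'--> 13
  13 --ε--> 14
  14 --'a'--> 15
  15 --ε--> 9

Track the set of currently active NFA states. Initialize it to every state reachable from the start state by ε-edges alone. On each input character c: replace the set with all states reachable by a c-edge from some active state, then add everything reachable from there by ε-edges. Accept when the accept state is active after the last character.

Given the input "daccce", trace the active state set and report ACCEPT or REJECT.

Answer: REJECT

Derivation:
start: ε-closure({0}) = {0,1,2,4,6,7,8,10,12}
'd' @ 1: {13,14}
'a' @ 2: {1,7,8,9,10,12,15}  (accept∈set)
'c' @ 3: {1,7,8,9,10,11,12,13,14}  (accept∈set)
'c' @ 4: {1,7,8,9,10,11,12,13,14}  (accept∈set)
'c' @ 5: {1,7,8,9,10,11,12,13,14}  (accept∈set)
'e' @ 6: {}  — dead — no transitions
after full input: {}  (accept=1 not in)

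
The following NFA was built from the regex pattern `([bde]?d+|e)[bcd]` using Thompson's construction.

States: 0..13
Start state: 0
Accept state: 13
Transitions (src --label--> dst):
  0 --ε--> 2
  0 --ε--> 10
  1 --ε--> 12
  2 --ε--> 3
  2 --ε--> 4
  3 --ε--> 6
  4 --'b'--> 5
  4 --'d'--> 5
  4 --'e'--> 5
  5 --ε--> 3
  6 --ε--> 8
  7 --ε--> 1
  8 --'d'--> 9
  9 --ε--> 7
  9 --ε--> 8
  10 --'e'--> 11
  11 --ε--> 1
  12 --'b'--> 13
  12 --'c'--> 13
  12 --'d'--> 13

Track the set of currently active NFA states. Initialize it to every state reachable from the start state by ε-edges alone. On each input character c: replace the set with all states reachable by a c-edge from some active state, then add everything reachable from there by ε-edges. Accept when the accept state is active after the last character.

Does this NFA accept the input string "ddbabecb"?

S₀ = ε-closure({0}) = {0,2,3,4,6,8,10}
'd' @ 1: {1,3,5,6,7,8,9,12}
'd' @ 2: {1,7,8,9,12,13}  [accepting]
'b' @ 3: {13}  [accepting]
'a' @ 4: {}  — dead — no transitions
rest 'becb' ignored (set empty)
final: {}; accept 13 not in set

Answer: REJECT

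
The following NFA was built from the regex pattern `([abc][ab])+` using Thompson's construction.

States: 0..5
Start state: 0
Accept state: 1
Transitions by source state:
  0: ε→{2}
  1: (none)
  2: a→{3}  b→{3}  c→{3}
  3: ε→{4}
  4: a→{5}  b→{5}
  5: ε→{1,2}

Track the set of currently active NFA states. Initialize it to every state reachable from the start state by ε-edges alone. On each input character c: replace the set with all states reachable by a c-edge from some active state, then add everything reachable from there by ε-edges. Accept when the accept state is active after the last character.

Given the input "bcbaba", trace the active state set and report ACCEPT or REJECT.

Answer: REJECT

Steps:
S₀ = ε-closure({0}) = {0,2}
'b' @ 1: {3,4}
'c' @ 2: {}  — no active states
rest 'baba' ignored (set empty)
after full input: {}  (accept=1 not in)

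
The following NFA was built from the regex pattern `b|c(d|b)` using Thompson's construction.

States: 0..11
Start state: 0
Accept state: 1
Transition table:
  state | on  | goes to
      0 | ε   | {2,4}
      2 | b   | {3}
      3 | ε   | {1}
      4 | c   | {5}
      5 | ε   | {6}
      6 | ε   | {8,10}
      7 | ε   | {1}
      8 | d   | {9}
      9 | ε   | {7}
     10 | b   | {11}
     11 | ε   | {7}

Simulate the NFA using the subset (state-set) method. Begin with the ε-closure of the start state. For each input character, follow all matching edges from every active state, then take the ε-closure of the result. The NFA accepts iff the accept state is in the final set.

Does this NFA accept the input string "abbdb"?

Answer: REJECT

Trace:
initial (ε-close {0}): {0,2,4}
'a' @ 1: {}  — no active states
rest 'bbdb' ignored (set empty)
final: {}; accept 1 not in set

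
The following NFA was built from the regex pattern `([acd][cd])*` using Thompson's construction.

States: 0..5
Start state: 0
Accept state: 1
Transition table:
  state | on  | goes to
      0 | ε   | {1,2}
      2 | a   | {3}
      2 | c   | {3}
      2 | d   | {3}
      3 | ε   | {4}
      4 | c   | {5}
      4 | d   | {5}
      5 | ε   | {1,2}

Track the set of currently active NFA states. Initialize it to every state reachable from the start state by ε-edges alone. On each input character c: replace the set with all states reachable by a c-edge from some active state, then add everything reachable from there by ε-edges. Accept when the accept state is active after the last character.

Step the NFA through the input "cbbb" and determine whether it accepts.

Answer: REJECT

Steps:
S₀ = ε-closure({0}) = {0,1,2}
'c' @ 1: {3,4}
'b' @ 2: {}  — dead — no transitions
rest 'bb' ignored (set empty)
end set {} — state 1 not in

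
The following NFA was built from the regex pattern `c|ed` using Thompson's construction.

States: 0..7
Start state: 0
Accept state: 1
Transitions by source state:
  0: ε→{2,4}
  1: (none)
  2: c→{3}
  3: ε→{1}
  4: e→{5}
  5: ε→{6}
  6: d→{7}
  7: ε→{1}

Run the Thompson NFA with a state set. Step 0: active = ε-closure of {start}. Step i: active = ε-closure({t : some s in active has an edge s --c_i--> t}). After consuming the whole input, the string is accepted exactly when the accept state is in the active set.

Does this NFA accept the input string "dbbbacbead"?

S₀ = ε-closure({0}) = {0,2,4}
'd' @ 1: {}  — state set empty
rest 'bbbacbead' ignored (set empty)
after full input: {}  (accept=1 not in)

Answer: REJECT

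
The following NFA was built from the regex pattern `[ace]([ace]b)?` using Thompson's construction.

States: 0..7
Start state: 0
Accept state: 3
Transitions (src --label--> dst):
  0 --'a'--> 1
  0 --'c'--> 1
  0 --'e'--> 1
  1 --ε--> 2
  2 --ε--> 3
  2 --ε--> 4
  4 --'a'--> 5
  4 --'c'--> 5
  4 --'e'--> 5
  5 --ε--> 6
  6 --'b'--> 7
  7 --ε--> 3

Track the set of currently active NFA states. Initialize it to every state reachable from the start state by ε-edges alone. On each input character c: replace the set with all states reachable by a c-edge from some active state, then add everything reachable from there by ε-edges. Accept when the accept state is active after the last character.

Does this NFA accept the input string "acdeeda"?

Answer: REJECT

Steps:
S₀ = ε-closure({0}) = {0}
'a' @ 1: {1,2,3,4}  (accept∈set)
'c' @ 2: {5,6}
'd' @ 3: {}  — dead — no transitions
rest 'eeda' ignored (set empty)
final: {}; accept 3 not in set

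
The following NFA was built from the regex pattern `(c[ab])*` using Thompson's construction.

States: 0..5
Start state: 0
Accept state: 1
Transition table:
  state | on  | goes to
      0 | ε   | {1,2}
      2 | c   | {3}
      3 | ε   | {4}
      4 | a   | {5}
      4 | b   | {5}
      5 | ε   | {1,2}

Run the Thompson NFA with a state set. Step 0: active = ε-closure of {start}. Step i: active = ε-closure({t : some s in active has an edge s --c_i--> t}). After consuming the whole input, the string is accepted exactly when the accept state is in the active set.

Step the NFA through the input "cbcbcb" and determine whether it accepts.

Answer: ACCEPT

Steps:
start: ε-closure({0}) = {0,1,2}
'c' @ 1: {3,4}
'b' @ 2: {1,2,5}  (accept∈set)
'c' @ 3: {3,4}
'b' @ 4: {1,2,5}  (accept∈set)
'c' @ 5: {3,4}
'b' @ 6: {1,2,5}  (accept∈set)
after full input: {1,2,5}  (accept=1 in)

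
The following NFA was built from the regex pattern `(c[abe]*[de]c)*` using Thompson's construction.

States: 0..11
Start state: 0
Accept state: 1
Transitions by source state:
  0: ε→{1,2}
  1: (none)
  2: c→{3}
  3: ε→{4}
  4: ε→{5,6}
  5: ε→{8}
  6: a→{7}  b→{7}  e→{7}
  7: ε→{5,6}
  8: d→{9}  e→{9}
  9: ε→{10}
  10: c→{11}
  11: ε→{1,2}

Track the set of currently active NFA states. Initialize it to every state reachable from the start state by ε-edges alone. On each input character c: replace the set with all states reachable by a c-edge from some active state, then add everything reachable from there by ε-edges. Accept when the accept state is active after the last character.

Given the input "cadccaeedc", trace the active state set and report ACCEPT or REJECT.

start: ε-closure({0}) = {0,1,2}
'c' @ 1: {3,4,5,6,8}
'a' @ 2: {5,6,7,8}
'd' @ 3: {9,10}
'c' @ 4: {1,2,11}  [accepting]
'c' @ 5: {3,4,5,6,8}
'a' @ 6: {5,6,7,8}
'e' @ 7: {5,6,7,8,9,10}
'e' @ 8: {5,6,7,8,9,10}
'd' @ 9: {9,10}
'c' @ 10: {1,2,11}  [accepting]
final: {1,2,11}; accept 1 in set

Answer: ACCEPT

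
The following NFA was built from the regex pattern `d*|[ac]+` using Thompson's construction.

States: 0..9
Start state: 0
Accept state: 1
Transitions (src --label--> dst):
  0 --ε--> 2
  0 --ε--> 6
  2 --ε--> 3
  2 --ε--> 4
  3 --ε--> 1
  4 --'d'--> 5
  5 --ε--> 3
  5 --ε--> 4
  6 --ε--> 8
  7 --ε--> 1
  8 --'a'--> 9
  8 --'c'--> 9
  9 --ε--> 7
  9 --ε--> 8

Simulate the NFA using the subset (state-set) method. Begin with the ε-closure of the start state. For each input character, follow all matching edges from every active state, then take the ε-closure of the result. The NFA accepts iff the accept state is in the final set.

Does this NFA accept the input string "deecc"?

S₀ = ε-closure({0}) = {0,1,2,3,4,6,8}
'd' @ 1: {1,3,4,5}  [accepting]
'e' @ 2: {}  — dead — no transitions
rest 'ecc' ignored (set empty)
final: {}; accept 1 not in set

Answer: REJECT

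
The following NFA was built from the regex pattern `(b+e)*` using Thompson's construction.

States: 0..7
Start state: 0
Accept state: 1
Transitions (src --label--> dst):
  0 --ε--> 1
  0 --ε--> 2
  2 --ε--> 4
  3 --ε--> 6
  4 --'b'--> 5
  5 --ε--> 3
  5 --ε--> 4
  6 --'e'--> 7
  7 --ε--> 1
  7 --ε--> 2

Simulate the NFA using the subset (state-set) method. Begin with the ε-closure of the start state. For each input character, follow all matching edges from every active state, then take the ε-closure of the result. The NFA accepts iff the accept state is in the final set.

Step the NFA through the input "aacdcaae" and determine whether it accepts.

start: ε-closure({0}) = {0,1,2,4}
'a' @ 1: {}  — dead — no transitions
rest 'acdcaae' ignored (set empty)
end set {} — state 1 not in

Answer: REJECT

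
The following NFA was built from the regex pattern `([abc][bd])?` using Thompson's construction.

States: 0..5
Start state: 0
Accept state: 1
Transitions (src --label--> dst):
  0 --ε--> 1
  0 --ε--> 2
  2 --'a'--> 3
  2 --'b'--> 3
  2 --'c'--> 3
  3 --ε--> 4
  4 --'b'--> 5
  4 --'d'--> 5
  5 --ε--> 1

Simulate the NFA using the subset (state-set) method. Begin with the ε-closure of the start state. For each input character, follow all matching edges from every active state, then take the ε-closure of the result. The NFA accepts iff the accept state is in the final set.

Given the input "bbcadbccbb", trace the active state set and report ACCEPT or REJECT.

Answer: REJECT

Derivation:
start: ε-closure({0}) = {0,1,2}
'b' @ 1: {3,4}
'b' @ 2: {1,5}  (accept∈set)
'c' @ 3: {}  — dead — no transitions
rest 'adbccbb' ignored (set empty)
end set {} — state 1 not in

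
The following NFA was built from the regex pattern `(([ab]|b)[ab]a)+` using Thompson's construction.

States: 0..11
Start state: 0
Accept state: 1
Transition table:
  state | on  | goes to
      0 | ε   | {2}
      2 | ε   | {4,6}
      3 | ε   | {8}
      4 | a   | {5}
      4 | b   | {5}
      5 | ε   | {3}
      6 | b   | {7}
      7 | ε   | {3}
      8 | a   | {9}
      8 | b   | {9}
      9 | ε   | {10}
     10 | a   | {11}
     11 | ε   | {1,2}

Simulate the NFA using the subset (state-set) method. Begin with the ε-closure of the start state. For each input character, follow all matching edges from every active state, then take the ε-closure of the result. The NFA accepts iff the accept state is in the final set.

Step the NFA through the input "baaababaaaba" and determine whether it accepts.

initial (ε-close {0}): {0,2,4,6}
'b' @ 1: {3,5,7,8}
'a' @ 2: {9,10}
'a' @ 3: {1,2,4,6,11}  (accept∈set)
'a' @ 4: {3,5,8}
'b' @ 5: {9,10}
'a' @ 6: {1,2,4,6,11}  (accept∈set)
'b' @ 7: {3,5,7,8}
'a' @ 8: {9,10}
'a' @ 9: {1,2,4,6,11}  (accept∈set)
'a' @ 10: {3,5,8}
'b' @ 11: {9,10}
'a' @ 12: {1,2,4,6,11}  (accept∈set)
end set {1,2,4,6,11} — state 1 in

Answer: ACCEPT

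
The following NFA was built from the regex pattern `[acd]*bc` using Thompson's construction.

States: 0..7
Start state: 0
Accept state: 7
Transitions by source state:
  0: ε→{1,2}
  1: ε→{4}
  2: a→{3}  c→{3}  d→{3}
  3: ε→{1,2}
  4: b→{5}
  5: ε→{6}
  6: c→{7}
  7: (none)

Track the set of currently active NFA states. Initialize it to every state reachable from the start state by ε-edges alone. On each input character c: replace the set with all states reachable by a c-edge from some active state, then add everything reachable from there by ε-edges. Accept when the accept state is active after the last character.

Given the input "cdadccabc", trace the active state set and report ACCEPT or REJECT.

Answer: ACCEPT

Derivation:
initial (ε-close {0}): {0,1,2,4}
'c' @ 1: {1,2,3,4}
'd' @ 2: {1,2,3,4}
'a' @ 3: {1,2,3,4}
'd' @ 4: {1,2,3,4}
'c' @ 5: {1,2,3,4}
'c' @ 6: {1,2,3,4}
'a' @ 7: {1,2,3,4}
'b' @ 8: {5,6}
'c' @ 9: {7}  (accept∈set)
final: {7}; accept 7 in set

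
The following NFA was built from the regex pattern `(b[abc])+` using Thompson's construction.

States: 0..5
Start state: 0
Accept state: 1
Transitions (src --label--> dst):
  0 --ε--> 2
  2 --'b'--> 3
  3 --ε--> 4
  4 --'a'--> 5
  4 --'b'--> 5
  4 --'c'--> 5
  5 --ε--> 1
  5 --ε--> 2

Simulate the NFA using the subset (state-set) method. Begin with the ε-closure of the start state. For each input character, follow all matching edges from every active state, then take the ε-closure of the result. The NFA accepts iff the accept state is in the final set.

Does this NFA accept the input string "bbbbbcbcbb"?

Answer: ACCEPT

Steps:
start: ε-closure({0}) = {0,2}
'b' @ 1: {3,4}
'b' @ 2: {1,2,5}  ✓accept
'b' @ 3: {3,4}
'b' @ 4: {1,2,5}  ✓accept
'b' @ 5: {3,4}
'c' @ 6: {1,2,5}  ✓accept
'b' @ 7: {3,4}
'c' @ 8: {1,2,5}  ✓accept
'b' @ 9: {3,4}
'b' @ 10: {1,2,5}  ✓accept
after full input: {1,2,5}  (accept=1 in)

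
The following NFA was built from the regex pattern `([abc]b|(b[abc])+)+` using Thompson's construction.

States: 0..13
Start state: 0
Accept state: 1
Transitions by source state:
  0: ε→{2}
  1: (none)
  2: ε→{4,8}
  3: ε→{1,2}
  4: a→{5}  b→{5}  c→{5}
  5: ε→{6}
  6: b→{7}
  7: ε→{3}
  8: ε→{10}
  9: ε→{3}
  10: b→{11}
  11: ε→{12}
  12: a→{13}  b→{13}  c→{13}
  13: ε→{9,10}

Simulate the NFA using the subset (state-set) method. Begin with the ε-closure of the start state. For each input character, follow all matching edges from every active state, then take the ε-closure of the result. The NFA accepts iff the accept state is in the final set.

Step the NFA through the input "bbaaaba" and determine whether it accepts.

start: ε-closure({0}) = {0,2,4,8,10}
'b' @ 1: {5,6,11,12}
'b' @ 2: {1,2,3,4,7,8,9,10,13}  (accept∈set)
'a' @ 3: {5,6}
'a' @ 4: {}  — state set empty
rest 'aba' ignored (set empty)
final: {}; accept 1 not in set

Answer: REJECT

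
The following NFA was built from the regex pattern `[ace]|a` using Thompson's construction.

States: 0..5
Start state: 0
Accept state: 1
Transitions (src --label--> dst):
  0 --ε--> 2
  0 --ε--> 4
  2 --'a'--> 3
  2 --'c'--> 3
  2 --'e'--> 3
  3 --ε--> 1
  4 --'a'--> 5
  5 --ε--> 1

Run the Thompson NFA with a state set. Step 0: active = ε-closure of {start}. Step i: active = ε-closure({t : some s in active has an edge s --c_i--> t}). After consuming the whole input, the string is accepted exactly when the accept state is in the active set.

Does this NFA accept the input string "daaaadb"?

Answer: REJECT

Derivation:
start: ε-closure({0}) = {0,2,4}
'd' @ 1: {}  — dead — no transitions
rest 'aaaadb' ignored (set empty)
after full input: {}  (accept=1 not in)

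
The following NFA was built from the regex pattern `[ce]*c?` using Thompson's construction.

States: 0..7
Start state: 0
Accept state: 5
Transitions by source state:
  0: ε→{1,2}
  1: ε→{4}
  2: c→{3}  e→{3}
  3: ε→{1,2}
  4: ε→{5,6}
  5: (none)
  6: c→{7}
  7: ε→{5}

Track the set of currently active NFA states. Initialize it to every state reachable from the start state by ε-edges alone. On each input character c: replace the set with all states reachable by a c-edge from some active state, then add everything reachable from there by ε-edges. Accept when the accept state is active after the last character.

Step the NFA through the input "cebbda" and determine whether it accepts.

S₀ = ε-closure({0}) = {0,1,2,4,5,6}
'c' @ 1: {1,2,3,4,5,6,7}  [accepting]
'e' @ 2: {1,2,3,4,5,6}  [accepting]
'b' @ 3: {}  — dead — no transitions
rest 'bda' ignored (set empty)
after full input: {}  (accept=5 not in)

Answer: REJECT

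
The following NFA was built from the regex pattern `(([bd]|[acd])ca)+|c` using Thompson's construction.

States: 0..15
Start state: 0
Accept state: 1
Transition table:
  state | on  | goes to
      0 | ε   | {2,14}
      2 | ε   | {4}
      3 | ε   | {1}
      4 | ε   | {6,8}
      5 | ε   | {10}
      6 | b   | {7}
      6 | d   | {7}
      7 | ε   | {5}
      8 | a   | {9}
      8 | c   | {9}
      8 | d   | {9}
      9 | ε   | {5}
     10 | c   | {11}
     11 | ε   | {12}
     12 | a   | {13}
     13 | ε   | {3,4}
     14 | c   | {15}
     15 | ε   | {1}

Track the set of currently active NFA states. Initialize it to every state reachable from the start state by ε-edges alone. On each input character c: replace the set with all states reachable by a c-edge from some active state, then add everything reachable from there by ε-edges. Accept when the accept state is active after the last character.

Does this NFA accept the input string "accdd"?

initial (ε-close {0}): {0,2,4,6,8,14}
'a' @ 1: {5,9,10}
'c' @ 2: {11,12}
'c' @ 3: {}  — no active states
rest 'dd' ignored (set empty)
after full input: {}  (accept=1 not in)

Answer: REJECT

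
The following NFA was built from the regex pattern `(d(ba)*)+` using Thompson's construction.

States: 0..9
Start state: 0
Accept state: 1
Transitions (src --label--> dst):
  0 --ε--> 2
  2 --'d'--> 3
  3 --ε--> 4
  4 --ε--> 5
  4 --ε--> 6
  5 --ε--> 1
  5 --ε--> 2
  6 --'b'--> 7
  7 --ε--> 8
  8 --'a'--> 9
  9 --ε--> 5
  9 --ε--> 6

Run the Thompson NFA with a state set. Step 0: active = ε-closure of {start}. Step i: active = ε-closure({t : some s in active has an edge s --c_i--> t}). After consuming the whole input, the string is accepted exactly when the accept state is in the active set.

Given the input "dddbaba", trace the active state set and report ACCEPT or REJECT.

S₀ = ε-closure({0}) = {0,2}
'd' @ 1: {1,2,3,4,5,6}  [accepting]
'd' @ 2: {1,2,3,4,5,6}  [accepting]
'd' @ 3: {1,2,3,4,5,6}  [accepting]
'b' @ 4: {7,8}
'a' @ 5: {1,2,5,6,9}  [accepting]
'b' @ 6: {7,8}
'a' @ 7: {1,2,5,6,9}  [accepting]
end set {1,2,5,6,9} — state 1 in

Answer: ACCEPT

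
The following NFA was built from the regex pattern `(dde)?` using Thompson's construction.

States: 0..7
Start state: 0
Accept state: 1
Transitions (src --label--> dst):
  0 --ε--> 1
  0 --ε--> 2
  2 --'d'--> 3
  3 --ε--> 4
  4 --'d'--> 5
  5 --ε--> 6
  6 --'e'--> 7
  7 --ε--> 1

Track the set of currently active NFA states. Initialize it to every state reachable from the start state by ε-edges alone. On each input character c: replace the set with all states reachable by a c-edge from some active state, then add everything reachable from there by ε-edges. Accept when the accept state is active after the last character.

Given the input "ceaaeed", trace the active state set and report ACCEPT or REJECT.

Answer: REJECT

Trace:
initial (ε-close {0}): {0,1,2}
'c' @ 1: {}  — state set empty
rest 'eaaeed' ignored (set empty)
end set {} — state 1 not in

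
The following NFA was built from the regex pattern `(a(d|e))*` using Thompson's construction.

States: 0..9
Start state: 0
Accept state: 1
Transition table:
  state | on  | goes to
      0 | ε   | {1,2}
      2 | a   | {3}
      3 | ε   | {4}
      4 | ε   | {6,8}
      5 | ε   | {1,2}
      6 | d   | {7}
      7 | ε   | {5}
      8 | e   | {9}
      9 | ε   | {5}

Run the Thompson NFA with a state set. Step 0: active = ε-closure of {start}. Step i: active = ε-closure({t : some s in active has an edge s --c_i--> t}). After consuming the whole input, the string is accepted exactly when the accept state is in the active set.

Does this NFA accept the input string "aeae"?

Answer: ACCEPT

Trace:
start: ε-closure({0}) = {0,1,2}
'a' @ 1: {3,4,6,8}
'e' @ 2: {1,2,5,9}  ✓accept
'a' @ 3: {3,4,6,8}
'e' @ 4: {1,2,5,9}  ✓accept
end set {1,2,5,9} — state 1 in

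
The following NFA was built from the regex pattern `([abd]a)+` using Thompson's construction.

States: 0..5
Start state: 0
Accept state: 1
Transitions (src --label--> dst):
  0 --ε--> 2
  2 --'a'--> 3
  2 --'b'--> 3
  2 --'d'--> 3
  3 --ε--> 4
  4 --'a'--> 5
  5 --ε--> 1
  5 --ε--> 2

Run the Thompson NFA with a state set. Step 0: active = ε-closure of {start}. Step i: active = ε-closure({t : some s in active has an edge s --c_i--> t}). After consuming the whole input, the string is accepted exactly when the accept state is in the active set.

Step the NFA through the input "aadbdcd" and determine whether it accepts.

start: ε-closure({0}) = {0,2}
'a' @ 1: {3,4}
'a' @ 2: {1,2,5}  [accepting]
'd' @ 3: {3,4}
'b' @ 4: {}  — dead — no transitions
rest 'dcd' ignored (set empty)
after full input: {}  (accept=1 not in)

Answer: REJECT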